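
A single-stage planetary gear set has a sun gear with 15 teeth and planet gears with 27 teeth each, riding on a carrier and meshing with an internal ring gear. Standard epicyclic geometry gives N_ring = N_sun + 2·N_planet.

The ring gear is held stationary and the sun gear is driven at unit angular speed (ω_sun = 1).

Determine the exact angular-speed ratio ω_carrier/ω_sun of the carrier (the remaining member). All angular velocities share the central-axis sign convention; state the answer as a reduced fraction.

5/28

N_ring = 15 + 2·27 = 69
15(ω_s−ω_c) = −69(ω_r−ω_c),  ω_r=0, ω_s=1
15(1−ω_c) = −69(0−ω_c)  ⇒  84ω_c = 15  ⇒  ω_c = 5/28
ω_c/ω_s = 5/28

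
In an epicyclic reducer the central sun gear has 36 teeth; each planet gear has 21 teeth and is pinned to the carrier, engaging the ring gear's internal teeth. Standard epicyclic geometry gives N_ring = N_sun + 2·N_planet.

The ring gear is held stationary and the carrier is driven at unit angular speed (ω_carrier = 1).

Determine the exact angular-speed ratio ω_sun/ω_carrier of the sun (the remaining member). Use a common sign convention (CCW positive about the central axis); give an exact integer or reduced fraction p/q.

N_ring = 36 + 2·21 = 78
36(ω_s−ω_c) = −78(ω_r−ω_c),  ω_r=0, ω_c=1
ω_s = 1 − (78/36)(0−1) = 19/6
ω_s/ω_c = 19/6

19/6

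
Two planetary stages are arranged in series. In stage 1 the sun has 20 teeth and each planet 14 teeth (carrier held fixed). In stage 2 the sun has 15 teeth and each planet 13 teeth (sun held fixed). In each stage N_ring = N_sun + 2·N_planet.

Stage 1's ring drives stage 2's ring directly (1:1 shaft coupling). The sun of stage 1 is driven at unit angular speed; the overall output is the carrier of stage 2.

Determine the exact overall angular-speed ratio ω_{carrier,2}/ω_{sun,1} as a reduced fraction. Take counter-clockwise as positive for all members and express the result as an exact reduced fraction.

Stage 1: N_ring = 20 + 2·14 = 48
Stage 1: 20(ω_s−ω_c) = −48(ω_r−ω_c),  ω_c=0, ω_s=1
Stage 1: ω_r = 0 − (20/48)(1−0) = -5/12
  ⇒ ω_r¹/ω_s¹ = -5/12
Stage 2: N_ring = 15 + 2·13 = 41
Stage 2: 15(ω_s−ω_c) = −41(ω_r−ω_c),  ω_s=0, ω_r=1
Stage 2: 15(0−ω_c) = −41(1−ω_c)  ⇒  56ω_c = 41  ⇒  ω_c = 41/56
  ⇒ ω_c²/ω_r² = 41/56
Coupling ω_r² = ω_r¹ ⇒ overall = -5/12 × 41/56 = -205/672

-205/672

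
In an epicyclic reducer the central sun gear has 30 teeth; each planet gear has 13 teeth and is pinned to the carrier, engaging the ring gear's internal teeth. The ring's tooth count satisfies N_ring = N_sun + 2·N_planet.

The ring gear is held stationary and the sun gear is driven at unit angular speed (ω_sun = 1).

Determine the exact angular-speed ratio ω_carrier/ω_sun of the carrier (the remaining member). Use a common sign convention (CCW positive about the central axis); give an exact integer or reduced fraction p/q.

15/43

N_ring = 30 + 2·13 = 56
30(ω_s−ω_c) = −56(ω_r−ω_c),  ω_r=0, ω_s=1
30(1−ω_c) = −56(0−ω_c)  ⇒  86ω_c = 30  ⇒  ω_c = 15/43
ω_c/ω_s = 15/43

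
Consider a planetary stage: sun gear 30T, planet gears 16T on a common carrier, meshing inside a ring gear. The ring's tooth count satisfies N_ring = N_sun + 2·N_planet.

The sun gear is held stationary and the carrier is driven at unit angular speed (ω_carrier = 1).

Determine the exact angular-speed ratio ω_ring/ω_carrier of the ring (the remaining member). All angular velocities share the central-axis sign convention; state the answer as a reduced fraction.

46/31

N_ring = 30 + 2·16 = 62
30(ω_s−ω_c) = −62(ω_r−ω_c),  ω_s=0, ω_c=1
ω_r = 1 − (30/62)(0−1) = 46/31
ω_r/ω_c = 46/31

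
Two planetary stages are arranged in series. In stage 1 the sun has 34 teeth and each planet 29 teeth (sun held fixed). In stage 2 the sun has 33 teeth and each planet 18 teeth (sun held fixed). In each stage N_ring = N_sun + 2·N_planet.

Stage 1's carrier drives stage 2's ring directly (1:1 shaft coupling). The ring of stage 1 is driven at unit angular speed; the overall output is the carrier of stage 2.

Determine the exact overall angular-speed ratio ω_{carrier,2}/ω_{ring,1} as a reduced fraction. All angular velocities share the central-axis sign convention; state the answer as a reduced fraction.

Stage 1: N_ring = 34 + 2·29 = 92
Stage 1: 34(ω_s−ω_c) = −92(ω_r−ω_c),  ω_s=0, ω_r=1
Stage 1: 34(0−ω_c) = −92(1−ω_c)  ⇒  126ω_c = 92  ⇒  ω_c = 46/63
  ⇒ ω_c¹/ω_r¹ = 46/63
Stage 2: N_ring = 33 + 2·18 = 69
Stage 2: 33(ω_s−ω_c) = −69(ω_r−ω_c),  ω_s=0, ω_r=1
Stage 2: 33(0−ω_c) = −69(1−ω_c)  ⇒  102ω_c = 69  ⇒  ω_c = 23/34
  ⇒ ω_c²/ω_r² = 23/34
Coupling ω_r² = ω_c¹ ⇒ overall = 46/63 × 23/34 = 529/1071

529/1071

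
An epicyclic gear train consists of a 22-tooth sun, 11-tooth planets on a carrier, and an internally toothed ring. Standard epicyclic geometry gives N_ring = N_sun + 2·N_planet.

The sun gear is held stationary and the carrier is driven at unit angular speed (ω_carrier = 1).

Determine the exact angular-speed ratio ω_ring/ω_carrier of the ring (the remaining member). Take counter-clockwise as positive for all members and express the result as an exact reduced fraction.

3/2

N_ring = 22 + 2·11 = 44
22(ω_s−ω_c) = −44(ω_r−ω_c),  ω_s=0, ω_c=1
ω_r = 1 − (22/44)(0−1) = 3/2
ω_r/ω_c = 3/2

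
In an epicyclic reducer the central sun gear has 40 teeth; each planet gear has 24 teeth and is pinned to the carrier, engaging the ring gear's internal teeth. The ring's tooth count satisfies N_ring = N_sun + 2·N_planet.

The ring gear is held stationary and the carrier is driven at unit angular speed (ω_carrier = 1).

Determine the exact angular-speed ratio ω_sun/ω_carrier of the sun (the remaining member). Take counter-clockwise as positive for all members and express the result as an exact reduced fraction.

N_ring = 40 + 2·24 = 88
40(ω_s−ω_c) = −88(ω_r−ω_c),  ω_r=0, ω_c=1
ω_s = 1 − (88/40)(0−1) = 16/5
ω_s/ω_c = 16/5

16/5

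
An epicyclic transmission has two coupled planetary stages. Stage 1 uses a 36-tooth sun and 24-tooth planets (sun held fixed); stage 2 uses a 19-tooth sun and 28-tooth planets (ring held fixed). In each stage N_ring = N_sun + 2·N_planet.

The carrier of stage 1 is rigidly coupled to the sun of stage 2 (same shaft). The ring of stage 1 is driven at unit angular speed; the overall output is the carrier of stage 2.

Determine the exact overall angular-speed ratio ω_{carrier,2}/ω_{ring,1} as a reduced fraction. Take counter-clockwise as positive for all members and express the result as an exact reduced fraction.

133/940

Stage 1: N_ring = 36 + 2·24 = 84
Stage 1: 36(ω_s−ω_c) = −84(ω_r−ω_c),  ω_s=0, ω_r=1
Stage 1: 36(0−ω_c) = −84(1−ω_c)  ⇒  120ω_c = 84  ⇒  ω_c = 7/10
  ⇒ ω_c¹/ω_r¹ = 7/10
Stage 2: N_ring = 19 + 2·28 = 75
Stage 2: 19(ω_s−ω_c) = −75(ω_r−ω_c),  ω_r=0, ω_s=1
Stage 2: 19(1−ω_c) = −75(0−ω_c)  ⇒  94ω_c = 19  ⇒  ω_c = 19/94
  ⇒ ω_c²/ω_s² = 19/94
Coupling ω_s² = ω_c¹ ⇒ overall = 7/10 × 19/94 = 133/940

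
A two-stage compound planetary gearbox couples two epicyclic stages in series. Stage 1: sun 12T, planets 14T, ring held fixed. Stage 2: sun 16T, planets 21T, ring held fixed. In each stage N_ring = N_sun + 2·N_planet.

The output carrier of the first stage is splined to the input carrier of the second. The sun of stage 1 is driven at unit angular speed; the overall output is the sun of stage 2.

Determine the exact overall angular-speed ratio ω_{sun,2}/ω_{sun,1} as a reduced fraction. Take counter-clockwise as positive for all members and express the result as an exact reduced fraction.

Stage 1: N_ring = 12 + 2·14 = 40
Stage 1: 12(ω_s−ω_c) = −40(ω_r−ω_c),  ω_r=0, ω_s=1
Stage 1: 12(1−ω_c) = −40(0−ω_c)  ⇒  52ω_c = 12  ⇒  ω_c = 3/13
  ⇒ ω_c¹/ω_s¹ = 3/13
Stage 2: N_ring = 16 + 2·21 = 58
Stage 2: 16(ω_s−ω_c) = −58(ω_r−ω_c),  ω_r=0, ω_c=1
Stage 2: ω_s = 1 − (58/16)(0−1) = 37/8
  ⇒ ω_s²/ω_c² = 37/8
Coupling ω_c² = ω_c¹ ⇒ overall = 3/13 × 37/8 = 111/104

111/104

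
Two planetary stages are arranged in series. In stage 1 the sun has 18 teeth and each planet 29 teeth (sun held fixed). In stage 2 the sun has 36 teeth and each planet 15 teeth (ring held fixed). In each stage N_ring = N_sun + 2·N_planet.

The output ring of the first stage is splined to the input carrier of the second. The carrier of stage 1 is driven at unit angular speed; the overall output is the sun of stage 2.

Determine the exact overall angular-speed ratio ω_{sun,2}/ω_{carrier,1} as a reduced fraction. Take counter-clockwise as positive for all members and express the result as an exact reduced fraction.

Stage 1: N_ring = 18 + 2·29 = 76
Stage 1: 18(ω_s−ω_c) = −76(ω_r−ω_c),  ω_s=0, ω_c=1
Stage 1: ω_r = 1 − (18/76)(0−1) = 47/38
  ⇒ ω_r¹/ω_c¹ = 47/38
Stage 2: N_ring = 36 + 2·15 = 66
Stage 2: 36(ω_s−ω_c) = −66(ω_r−ω_c),  ω_r=0, ω_c=1
Stage 2: ω_s = 1 − (66/36)(0−1) = 17/6
  ⇒ ω_s²/ω_c² = 17/6
Coupling ω_c² = ω_r¹ ⇒ overall = 47/38 × 17/6 = 799/228

799/228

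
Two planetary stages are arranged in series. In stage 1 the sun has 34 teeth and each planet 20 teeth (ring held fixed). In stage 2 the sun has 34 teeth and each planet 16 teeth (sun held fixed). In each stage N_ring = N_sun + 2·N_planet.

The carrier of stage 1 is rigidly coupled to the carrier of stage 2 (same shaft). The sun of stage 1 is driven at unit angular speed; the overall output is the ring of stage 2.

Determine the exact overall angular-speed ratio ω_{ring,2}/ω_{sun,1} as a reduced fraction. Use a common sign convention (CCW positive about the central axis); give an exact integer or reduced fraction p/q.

Stage 1: N_ring = 34 + 2·20 = 74
Stage 1: 34(ω_s−ω_c) = −74(ω_r−ω_c),  ω_r=0, ω_s=1
Stage 1: 34(1−ω_c) = −74(0−ω_c)  ⇒  108ω_c = 34  ⇒  ω_c = 17/54
  ⇒ ω_c¹/ω_s¹ = 17/54
Stage 2: N_ring = 34 + 2·16 = 66
Stage 2: 34(ω_s−ω_c) = −66(ω_r−ω_c),  ω_s=0, ω_c=1
Stage 2: ω_r = 1 − (34/66)(0−1) = 50/33
  ⇒ ω_r²/ω_c² = 50/33
Coupling ω_c² = ω_c¹ ⇒ overall = 17/54 × 50/33 = 425/891

425/891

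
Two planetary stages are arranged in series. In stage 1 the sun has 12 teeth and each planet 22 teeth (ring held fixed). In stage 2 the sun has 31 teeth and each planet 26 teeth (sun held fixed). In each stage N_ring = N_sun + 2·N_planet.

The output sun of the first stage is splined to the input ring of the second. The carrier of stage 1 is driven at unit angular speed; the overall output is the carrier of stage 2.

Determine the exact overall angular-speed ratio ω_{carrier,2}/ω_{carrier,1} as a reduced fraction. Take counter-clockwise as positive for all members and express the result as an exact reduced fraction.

Stage 1: N_ring = 12 + 2·22 = 56
Stage 1: 12(ω_s−ω_c) = −56(ω_r−ω_c),  ω_r=0, ω_c=1
Stage 1: ω_s = 1 − (56/12)(0−1) = 17/3
  ⇒ ω_s¹/ω_c¹ = 17/3
Stage 2: N_ring = 31 + 2·26 = 83
Stage 2: 31(ω_s−ω_c) = −83(ω_r−ω_c),  ω_s=0, ω_r=1
Stage 2: 31(0−ω_c) = −83(1−ω_c)  ⇒  114ω_c = 83  ⇒  ω_c = 83/114
  ⇒ ω_c²/ω_r² = 83/114
Coupling ω_r² = ω_s¹ ⇒ overall = 17/3 × 83/114 = 1411/342

1411/342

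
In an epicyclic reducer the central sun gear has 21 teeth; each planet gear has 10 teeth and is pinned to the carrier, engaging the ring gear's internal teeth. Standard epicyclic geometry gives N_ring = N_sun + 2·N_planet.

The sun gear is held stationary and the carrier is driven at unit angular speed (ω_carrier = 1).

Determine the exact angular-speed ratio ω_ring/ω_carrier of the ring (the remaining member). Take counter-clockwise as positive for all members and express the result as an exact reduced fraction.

62/41

N_ring = 21 + 2·10 = 41
21(ω_s−ω_c) = −41(ω_r−ω_c),  ω_s=0, ω_c=1
ω_r = 1 − (21/41)(0−1) = 62/41
ω_r/ω_c = 62/41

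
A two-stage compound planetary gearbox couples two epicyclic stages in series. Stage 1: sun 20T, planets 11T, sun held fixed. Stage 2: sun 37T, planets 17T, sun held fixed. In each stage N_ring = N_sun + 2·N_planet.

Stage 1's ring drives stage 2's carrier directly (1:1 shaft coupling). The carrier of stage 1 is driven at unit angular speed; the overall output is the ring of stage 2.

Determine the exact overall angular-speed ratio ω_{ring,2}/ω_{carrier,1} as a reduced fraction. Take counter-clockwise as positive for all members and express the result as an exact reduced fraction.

Stage 1: N_ring = 20 + 2·11 = 42
Stage 1: 20(ω_s−ω_c) = −42(ω_r−ω_c),  ω_s=0, ω_c=1
Stage 1: ω_r = 1 − (20/42)(0−1) = 31/21
  ⇒ ω_r¹/ω_c¹ = 31/21
Stage 2: N_ring = 37 + 2·17 = 71
Stage 2: 37(ω_s−ω_c) = −71(ω_r−ω_c),  ω_s=0, ω_c=1
Stage 2: ω_r = 1 − (37/71)(0−1) = 108/71
  ⇒ ω_r²/ω_c² = 108/71
Coupling ω_c² = ω_r¹ ⇒ overall = 31/21 × 108/71 = 1116/497

1116/497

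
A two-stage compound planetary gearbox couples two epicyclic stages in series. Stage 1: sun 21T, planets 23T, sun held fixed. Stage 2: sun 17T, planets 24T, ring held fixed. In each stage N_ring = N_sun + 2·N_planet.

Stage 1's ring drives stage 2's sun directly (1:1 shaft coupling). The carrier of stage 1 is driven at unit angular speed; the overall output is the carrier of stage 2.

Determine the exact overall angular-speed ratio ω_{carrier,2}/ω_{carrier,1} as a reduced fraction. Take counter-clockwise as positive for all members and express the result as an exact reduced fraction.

748/2747

Stage 1: N_ring = 21 + 2·23 = 67
Stage 1: 21(ω_s−ω_c) = −67(ω_r−ω_c),  ω_s=0, ω_c=1
Stage 1: ω_r = 1 − (21/67)(0−1) = 88/67
  ⇒ ω_r¹/ω_c¹ = 88/67
Stage 2: N_ring = 17 + 2·24 = 65
Stage 2: 17(ω_s−ω_c) = −65(ω_r−ω_c),  ω_r=0, ω_s=1
Stage 2: 17(1−ω_c) = −65(0−ω_c)  ⇒  82ω_c = 17  ⇒  ω_c = 17/82
  ⇒ ω_c²/ω_s² = 17/82
Coupling ω_s² = ω_r¹ ⇒ overall = 88/67 × 17/82 = 748/2747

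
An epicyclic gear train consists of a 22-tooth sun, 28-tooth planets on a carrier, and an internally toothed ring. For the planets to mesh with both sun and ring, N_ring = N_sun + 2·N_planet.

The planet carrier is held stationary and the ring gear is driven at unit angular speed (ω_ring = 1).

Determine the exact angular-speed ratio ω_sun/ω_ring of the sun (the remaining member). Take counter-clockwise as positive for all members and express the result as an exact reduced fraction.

-39/11

N_ring = 22 + 2·28 = 78
22(ω_s−ω_c) = −78(ω_r−ω_c),  ω_c=0, ω_r=1
ω_s = 0 − (78/22)(1−0) = -39/11
ω_s/ω_r = -39/11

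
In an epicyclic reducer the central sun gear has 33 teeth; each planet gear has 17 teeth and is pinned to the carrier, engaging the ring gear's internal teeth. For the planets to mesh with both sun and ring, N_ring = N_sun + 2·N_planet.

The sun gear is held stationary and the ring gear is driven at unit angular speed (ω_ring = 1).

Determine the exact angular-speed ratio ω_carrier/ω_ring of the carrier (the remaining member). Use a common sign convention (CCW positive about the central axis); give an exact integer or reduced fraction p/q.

N_ring = 33 + 2·17 = 67
33(ω_s−ω_c) = −67(ω_r−ω_c),  ω_s=0, ω_r=1
33(0−ω_c) = −67(1−ω_c)  ⇒  100ω_c = 67  ⇒  ω_c = 67/100
ω_c/ω_r = 67/100

67/100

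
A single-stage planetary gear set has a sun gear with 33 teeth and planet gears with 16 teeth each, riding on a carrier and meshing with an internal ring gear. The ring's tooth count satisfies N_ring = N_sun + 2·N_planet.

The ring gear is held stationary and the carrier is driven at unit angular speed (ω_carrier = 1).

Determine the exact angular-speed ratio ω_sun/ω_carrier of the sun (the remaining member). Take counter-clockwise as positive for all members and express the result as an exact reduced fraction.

98/33

N_ring = 33 + 2·16 = 65
33(ω_s−ω_c) = −65(ω_r−ω_c),  ω_r=0, ω_c=1
ω_s = 1 − (65/33)(0−1) = 98/33
ω_s/ω_c = 98/33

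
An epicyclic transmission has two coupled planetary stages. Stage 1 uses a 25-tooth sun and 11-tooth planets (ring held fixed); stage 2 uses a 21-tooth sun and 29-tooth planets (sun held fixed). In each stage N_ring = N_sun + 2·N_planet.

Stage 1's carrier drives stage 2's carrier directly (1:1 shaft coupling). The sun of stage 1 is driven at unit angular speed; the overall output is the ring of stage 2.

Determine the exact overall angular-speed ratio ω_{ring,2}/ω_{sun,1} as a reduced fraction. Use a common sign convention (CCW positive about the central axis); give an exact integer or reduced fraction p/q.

Stage 1: N_ring = 25 + 2·11 = 47
Stage 1: 25(ω_s−ω_c) = −47(ω_r−ω_c),  ω_r=0, ω_s=1
Stage 1: 25(1−ω_c) = −47(0−ω_c)  ⇒  72ω_c = 25  ⇒  ω_c = 25/72
  ⇒ ω_c¹/ω_s¹ = 25/72
Stage 2: N_ring = 21 + 2·29 = 79
Stage 2: 21(ω_s−ω_c) = −79(ω_r−ω_c),  ω_s=0, ω_c=1
Stage 2: ω_r = 1 − (21/79)(0−1) = 100/79
  ⇒ ω_r²/ω_c² = 100/79
Coupling ω_c² = ω_c¹ ⇒ overall = 25/72 × 100/79 = 625/1422

625/1422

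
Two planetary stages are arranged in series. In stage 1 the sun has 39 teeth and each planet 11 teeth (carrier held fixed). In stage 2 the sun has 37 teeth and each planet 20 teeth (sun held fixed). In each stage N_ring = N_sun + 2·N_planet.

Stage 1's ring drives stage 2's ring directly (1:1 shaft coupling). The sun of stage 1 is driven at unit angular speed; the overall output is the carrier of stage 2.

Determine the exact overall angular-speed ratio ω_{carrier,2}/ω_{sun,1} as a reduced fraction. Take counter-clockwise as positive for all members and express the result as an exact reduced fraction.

Stage 1: N_ring = 39 + 2·11 = 61
Stage 1: 39(ω_s−ω_c) = −61(ω_r−ω_c),  ω_c=0, ω_s=1
Stage 1: ω_r = 0 − (39/61)(1−0) = -39/61
  ⇒ ω_r¹/ω_s¹ = -39/61
Stage 2: N_ring = 37 + 2·20 = 77
Stage 2: 37(ω_s−ω_c) = −77(ω_r−ω_c),  ω_s=0, ω_r=1
Stage 2: 37(0−ω_c) = −77(1−ω_c)  ⇒  114ω_c = 77  ⇒  ω_c = 77/114
  ⇒ ω_c²/ω_r² = 77/114
Coupling ω_r² = ω_r¹ ⇒ overall = -39/61 × 77/114 = -1001/2318

-1001/2318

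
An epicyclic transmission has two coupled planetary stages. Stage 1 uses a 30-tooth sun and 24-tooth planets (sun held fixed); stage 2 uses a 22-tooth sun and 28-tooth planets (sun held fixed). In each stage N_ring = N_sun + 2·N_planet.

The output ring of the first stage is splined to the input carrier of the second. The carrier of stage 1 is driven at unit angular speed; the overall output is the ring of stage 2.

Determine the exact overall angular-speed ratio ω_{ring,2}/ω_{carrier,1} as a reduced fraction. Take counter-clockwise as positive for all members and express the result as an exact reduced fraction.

Stage 1: N_ring = 30 + 2·24 = 78
Stage 1: 30(ω_s−ω_c) = −78(ω_r−ω_c),  ω_s=0, ω_c=1
Stage 1: ω_r = 1 − (30/78)(0−1) = 18/13
  ⇒ ω_r¹/ω_c¹ = 18/13
Stage 2: N_ring = 22 + 2·28 = 78
Stage 2: 22(ω_s−ω_c) = −78(ω_r−ω_c),  ω_s=0, ω_c=1
Stage 2: ω_r = 1 − (22/78)(0−1) = 50/39
  ⇒ ω_r²/ω_c² = 50/39
Coupling ω_c² = ω_r¹ ⇒ overall = 18/13 × 50/39 = 300/169

300/169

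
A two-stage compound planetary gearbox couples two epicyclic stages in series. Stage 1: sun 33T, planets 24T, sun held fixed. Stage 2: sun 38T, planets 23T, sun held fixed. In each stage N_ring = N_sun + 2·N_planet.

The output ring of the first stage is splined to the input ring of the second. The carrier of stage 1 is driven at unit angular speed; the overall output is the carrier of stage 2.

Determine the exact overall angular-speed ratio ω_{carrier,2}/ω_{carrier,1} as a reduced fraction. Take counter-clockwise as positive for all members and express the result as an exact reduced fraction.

532/549

Stage 1: N_ring = 33 + 2·24 = 81
Stage 1: 33(ω_s−ω_c) = −81(ω_r−ω_c),  ω_s=0, ω_c=1
Stage 1: ω_r = 1 − (33/81)(0−1) = 38/27
  ⇒ ω_r¹/ω_c¹ = 38/27
Stage 2: N_ring = 38 + 2·23 = 84
Stage 2: 38(ω_s−ω_c) = −84(ω_r−ω_c),  ω_s=0, ω_r=1
Stage 2: 38(0−ω_c) = −84(1−ω_c)  ⇒  122ω_c = 84  ⇒  ω_c = 42/61
  ⇒ ω_c²/ω_r² = 42/61
Coupling ω_r² = ω_r¹ ⇒ overall = 38/27 × 42/61 = 532/549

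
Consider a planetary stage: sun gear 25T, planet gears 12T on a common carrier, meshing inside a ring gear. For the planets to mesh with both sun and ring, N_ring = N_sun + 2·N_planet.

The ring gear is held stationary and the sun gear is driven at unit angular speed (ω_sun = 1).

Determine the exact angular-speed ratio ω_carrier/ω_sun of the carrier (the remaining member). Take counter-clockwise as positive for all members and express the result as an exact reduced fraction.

N_ring = 25 + 2·12 = 49
25(ω_s−ω_c) = −49(ω_r−ω_c),  ω_r=0, ω_s=1
25(1−ω_c) = −49(0−ω_c)  ⇒  74ω_c = 25  ⇒  ω_c = 25/74
ω_c/ω_s = 25/74

25/74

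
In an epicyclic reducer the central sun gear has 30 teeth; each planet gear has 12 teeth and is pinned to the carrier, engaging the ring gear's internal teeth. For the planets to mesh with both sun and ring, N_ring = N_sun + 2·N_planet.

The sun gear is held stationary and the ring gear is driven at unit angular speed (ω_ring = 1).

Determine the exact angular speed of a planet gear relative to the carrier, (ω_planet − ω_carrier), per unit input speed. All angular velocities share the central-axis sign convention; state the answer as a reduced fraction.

N_ring = 30 + 2·12 = 54
30(ω_s−ω_c) = −54(ω_r−ω_c),  ω_s=0, ω_r=1
30(0−ω_c) = −54(1−ω_c)  ⇒  84ω_c = 54  ⇒  ω_c = 9/14
sun–planet: 30·(0−9/14) = −12·(ω_p−ω_c)  ⇒  ω_p−ω_c = −(30/12)·(-9/14) = 45/28

45/28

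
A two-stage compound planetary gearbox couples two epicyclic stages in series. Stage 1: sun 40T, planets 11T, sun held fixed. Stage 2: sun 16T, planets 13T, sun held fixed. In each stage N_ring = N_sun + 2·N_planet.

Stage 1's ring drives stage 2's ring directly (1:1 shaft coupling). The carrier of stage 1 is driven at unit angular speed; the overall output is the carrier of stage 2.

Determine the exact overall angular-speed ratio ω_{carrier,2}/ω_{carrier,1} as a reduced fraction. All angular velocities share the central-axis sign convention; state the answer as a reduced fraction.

1071/899

Stage 1: N_ring = 40 + 2·11 = 62
Stage 1: 40(ω_s−ω_c) = −62(ω_r−ω_c),  ω_s=0, ω_c=1
Stage 1: ω_r = 1 − (40/62)(0−1) = 51/31
  ⇒ ω_r¹/ω_c¹ = 51/31
Stage 2: N_ring = 16 + 2·13 = 42
Stage 2: 16(ω_s−ω_c) = −42(ω_r−ω_c),  ω_s=0, ω_r=1
Stage 2: 16(0−ω_c) = −42(1−ω_c)  ⇒  58ω_c = 42  ⇒  ω_c = 21/29
  ⇒ ω_c²/ω_r² = 21/29
Coupling ω_r² = ω_r¹ ⇒ overall = 51/31 × 21/29 = 1071/899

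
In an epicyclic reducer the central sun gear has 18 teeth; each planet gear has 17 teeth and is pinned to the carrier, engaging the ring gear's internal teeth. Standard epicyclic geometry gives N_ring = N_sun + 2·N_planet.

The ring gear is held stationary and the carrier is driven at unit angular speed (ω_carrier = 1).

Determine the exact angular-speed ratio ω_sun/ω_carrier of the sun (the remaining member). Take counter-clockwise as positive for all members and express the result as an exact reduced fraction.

N_ring = 18 + 2·17 = 52
18(ω_s−ω_c) = −52(ω_r−ω_c),  ω_r=0, ω_c=1
ω_s = 1 − (52/18)(0−1) = 35/9
ω_s/ω_c = 35/9

35/9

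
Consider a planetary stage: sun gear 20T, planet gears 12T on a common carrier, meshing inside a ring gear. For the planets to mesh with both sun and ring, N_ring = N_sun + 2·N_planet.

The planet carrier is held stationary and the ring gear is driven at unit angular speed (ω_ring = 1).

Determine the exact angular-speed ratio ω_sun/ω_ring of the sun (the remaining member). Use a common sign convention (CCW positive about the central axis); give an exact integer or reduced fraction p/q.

N_ring = 20 + 2·12 = 44
20(ω_s−ω_c) = −44(ω_r−ω_c),  ω_c=0, ω_r=1
ω_s = 0 − (44/20)(1−0) = -11/5
ω_s/ω_r = -11/5

-11/5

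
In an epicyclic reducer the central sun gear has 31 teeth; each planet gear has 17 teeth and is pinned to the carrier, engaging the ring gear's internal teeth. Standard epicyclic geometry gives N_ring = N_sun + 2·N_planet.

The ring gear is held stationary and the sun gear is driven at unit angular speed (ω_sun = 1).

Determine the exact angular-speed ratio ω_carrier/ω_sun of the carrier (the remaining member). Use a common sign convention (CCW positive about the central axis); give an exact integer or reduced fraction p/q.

N_ring = 31 + 2·17 = 65
31(ω_s−ω_c) = −65(ω_r−ω_c),  ω_r=0, ω_s=1
31(1−ω_c) = −65(0−ω_c)  ⇒  96ω_c = 31  ⇒  ω_c = 31/96
ω_c/ω_s = 31/96

31/96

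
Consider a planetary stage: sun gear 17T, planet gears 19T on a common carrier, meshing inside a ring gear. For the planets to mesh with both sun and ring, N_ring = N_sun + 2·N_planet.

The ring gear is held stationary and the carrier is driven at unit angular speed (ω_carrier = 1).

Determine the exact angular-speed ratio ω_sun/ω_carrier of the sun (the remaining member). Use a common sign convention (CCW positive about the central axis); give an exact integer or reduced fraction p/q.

N_ring = 17 + 2·19 = 55
17(ω_s−ω_c) = −55(ω_r−ω_c),  ω_r=0, ω_c=1
ω_s = 1 − (55/17)(0−1) = 72/17
ω_s/ω_c = 72/17

72/17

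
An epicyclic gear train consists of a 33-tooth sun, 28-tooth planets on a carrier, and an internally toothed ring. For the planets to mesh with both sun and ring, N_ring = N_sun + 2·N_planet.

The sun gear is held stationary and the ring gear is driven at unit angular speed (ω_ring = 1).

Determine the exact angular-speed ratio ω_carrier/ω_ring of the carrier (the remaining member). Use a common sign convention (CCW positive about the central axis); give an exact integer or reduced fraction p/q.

N_ring = 33 + 2·28 = 89
33(ω_s−ω_c) = −89(ω_r−ω_c),  ω_s=0, ω_r=1
33(0−ω_c) = −89(1−ω_c)  ⇒  122ω_c = 89  ⇒  ω_c = 89/122
ω_c/ω_r = 89/122

89/122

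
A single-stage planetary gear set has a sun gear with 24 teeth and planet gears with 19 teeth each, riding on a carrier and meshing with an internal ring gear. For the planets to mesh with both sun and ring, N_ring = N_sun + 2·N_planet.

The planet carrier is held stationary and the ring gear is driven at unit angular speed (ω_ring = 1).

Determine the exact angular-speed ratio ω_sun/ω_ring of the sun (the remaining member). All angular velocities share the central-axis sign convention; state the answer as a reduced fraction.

N_ring = 24 + 2·19 = 62
24(ω_s−ω_c) = −62(ω_r−ω_c),  ω_c=0, ω_r=1
ω_s = 0 − (62/24)(1−0) = -31/12
ω_s/ω_r = -31/12

-31/12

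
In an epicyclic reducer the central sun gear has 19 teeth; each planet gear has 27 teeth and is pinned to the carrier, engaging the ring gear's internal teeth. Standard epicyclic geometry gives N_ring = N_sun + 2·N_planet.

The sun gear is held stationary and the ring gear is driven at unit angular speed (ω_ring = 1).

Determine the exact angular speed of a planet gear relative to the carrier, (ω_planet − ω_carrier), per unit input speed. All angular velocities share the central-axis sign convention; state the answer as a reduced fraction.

1387/2484

N_ring = 19 + 2·27 = 73
19(ω_s−ω_c) = −73(ω_r−ω_c),  ω_s=0, ω_r=1
19(0−ω_c) = −73(1−ω_c)  ⇒  92ω_c = 73  ⇒  ω_c = 73/92
sun–planet: 19·(0−73/92) = −27·(ω_p−ω_c)  ⇒  ω_p−ω_c = −(19/27)·(-73/92) = 1387/2484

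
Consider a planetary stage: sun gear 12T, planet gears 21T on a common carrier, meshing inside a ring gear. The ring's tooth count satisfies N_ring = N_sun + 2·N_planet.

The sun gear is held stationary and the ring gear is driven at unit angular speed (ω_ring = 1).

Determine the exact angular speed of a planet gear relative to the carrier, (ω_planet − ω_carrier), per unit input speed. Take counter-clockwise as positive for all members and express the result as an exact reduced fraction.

36/77

N_ring = 12 + 2·21 = 54
12(ω_s−ω_c) = −54(ω_r−ω_c),  ω_s=0, ω_r=1
12(0−ω_c) = −54(1−ω_c)  ⇒  66ω_c = 54  ⇒  ω_c = 9/11
sun–planet: 12·(0−9/11) = −21·(ω_p−ω_c)  ⇒  ω_p−ω_c = −(12/21)·(-9/11) = 36/77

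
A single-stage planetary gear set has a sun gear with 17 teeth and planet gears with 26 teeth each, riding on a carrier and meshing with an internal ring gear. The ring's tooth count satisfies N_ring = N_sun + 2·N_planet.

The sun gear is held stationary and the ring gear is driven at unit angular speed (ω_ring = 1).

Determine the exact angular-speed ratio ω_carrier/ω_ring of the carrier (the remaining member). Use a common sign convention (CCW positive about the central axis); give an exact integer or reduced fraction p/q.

69/86

N_ring = 17 + 2·26 = 69
17(ω_s−ω_c) = −69(ω_r−ω_c),  ω_s=0, ω_r=1
17(0−ω_c) = −69(1−ω_c)  ⇒  86ω_c = 69  ⇒  ω_c = 69/86
ω_c/ω_r = 69/86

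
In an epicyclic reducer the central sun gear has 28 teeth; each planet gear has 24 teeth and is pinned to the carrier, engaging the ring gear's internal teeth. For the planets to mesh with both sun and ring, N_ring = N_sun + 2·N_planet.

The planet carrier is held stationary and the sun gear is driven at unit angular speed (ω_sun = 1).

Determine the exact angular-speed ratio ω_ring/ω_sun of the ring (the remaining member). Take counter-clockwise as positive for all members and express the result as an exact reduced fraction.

N_ring = 28 + 2·24 = 76
28(ω_s−ω_c) = −76(ω_r−ω_c),  ω_c=0, ω_s=1
ω_r = 0 − (28/76)(1−0) = -7/19
ω_r/ω_s = -7/19

-7/19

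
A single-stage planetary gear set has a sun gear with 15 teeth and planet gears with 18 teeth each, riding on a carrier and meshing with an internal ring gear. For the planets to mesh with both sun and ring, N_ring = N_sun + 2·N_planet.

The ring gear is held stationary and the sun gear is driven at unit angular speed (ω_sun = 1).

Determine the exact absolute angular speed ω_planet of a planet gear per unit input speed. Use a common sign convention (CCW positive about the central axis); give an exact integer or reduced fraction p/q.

N_ring = 15 + 2·18 = 51
15(ω_s−ω_c) = −51(ω_r−ω_c),  ω_r=0, ω_s=1
15(1−ω_c) = −51(0−ω_c)  ⇒  66ω_c = 15  ⇒  ω_c = 5/22
sun–planet: 15·(1−5/22) = −18·(ω_p−ω_c)  ⇒  ω_p−ω_c = −(15/18)·(17/22) = -85/132
ω_p = 5/22 − 85/132 = -5/12

-5/12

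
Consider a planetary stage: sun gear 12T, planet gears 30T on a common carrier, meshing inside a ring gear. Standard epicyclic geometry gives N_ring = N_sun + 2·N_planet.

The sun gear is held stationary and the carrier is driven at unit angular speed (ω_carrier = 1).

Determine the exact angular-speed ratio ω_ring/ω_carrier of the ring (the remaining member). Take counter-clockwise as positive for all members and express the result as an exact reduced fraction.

N_ring = 12 + 2·30 = 72
12(ω_s−ω_c) = −72(ω_r−ω_c),  ω_s=0, ω_c=1
ω_r = 1 − (12/72)(0−1) = 7/6
ω_r/ω_c = 7/6

7/6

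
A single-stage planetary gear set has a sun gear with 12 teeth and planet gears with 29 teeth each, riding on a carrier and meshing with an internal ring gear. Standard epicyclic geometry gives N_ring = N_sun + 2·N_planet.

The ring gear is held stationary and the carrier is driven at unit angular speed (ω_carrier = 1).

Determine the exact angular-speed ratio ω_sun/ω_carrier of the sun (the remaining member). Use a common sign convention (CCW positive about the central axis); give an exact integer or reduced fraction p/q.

N_ring = 12 + 2·29 = 70
12(ω_s−ω_c) = −70(ω_r−ω_c),  ω_r=0, ω_c=1
ω_s = 1 − (70/12)(0−1) = 41/6
ω_s/ω_c = 41/6

41/6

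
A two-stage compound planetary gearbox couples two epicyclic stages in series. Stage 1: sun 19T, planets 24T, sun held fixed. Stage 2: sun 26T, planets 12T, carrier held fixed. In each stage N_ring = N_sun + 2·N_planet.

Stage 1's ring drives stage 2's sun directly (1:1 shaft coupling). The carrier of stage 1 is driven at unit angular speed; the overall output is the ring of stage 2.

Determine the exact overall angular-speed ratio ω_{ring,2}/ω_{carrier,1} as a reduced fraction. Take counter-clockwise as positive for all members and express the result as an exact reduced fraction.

-1118/1675

Stage 1: N_ring = 19 + 2·24 = 67
Stage 1: 19(ω_s−ω_c) = −67(ω_r−ω_c),  ω_s=0, ω_c=1
Stage 1: ω_r = 1 − (19/67)(0−1) = 86/67
  ⇒ ω_r¹/ω_c¹ = 86/67
Stage 2: N_ring = 26 + 2·12 = 50
Stage 2: 26(ω_s−ω_c) = −50(ω_r−ω_c),  ω_c=0, ω_s=1
Stage 2: ω_r = 0 − (26/50)(1−0) = -13/25
  ⇒ ω_r²/ω_s² = -13/25
Coupling ω_s² = ω_r¹ ⇒ overall = 86/67 × -13/25 = -1118/1675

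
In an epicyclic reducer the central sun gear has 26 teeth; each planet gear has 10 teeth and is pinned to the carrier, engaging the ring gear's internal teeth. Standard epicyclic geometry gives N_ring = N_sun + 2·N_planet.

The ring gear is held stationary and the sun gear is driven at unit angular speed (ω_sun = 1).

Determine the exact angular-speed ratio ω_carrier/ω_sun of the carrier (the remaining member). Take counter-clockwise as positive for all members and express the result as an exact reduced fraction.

N_ring = 26 + 2·10 = 46
26(ω_s−ω_c) = −46(ω_r−ω_c),  ω_r=0, ω_s=1
26(1−ω_c) = −46(0−ω_c)  ⇒  72ω_c = 26  ⇒  ω_c = 13/36
ω_c/ω_s = 13/36

13/36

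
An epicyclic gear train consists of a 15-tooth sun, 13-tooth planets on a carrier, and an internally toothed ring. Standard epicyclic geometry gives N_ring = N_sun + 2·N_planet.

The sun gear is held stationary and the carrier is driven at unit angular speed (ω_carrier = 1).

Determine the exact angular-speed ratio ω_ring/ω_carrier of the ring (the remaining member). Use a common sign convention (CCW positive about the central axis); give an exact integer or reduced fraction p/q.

56/41

N_ring = 15 + 2·13 = 41
15(ω_s−ω_c) = −41(ω_r−ω_c),  ω_s=0, ω_c=1
ω_r = 1 − (15/41)(0−1) = 56/41
ω_r/ω_c = 56/41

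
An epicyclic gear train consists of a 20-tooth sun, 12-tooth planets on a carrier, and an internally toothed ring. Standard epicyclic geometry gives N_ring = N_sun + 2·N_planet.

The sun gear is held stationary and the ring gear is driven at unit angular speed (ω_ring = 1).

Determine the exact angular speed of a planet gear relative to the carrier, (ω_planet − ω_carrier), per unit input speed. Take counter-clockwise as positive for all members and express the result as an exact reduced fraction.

55/48

N_ring = 20 + 2·12 = 44
20(ω_s−ω_c) = −44(ω_r−ω_c),  ω_s=0, ω_r=1
20(0−ω_c) = −44(1−ω_c)  ⇒  64ω_c = 44  ⇒  ω_c = 11/16
sun–planet: 20·(0−11/16) = −12·(ω_p−ω_c)  ⇒  ω_p−ω_c = −(20/12)·(-11/16) = 55/48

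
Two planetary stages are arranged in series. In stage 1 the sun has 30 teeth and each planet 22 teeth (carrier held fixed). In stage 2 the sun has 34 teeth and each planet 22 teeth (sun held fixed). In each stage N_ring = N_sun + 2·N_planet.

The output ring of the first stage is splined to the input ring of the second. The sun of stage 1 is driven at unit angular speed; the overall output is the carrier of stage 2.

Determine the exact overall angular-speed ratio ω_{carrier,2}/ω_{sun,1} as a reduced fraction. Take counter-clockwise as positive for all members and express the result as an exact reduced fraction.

Stage 1: N_ring = 30 + 2·22 = 74
Stage 1: 30(ω_s−ω_c) = −74(ω_r−ω_c),  ω_c=0, ω_s=1
Stage 1: ω_r = 0 − (30/74)(1−0) = -15/37
  ⇒ ω_r¹/ω_s¹ = -15/37
Stage 2: N_ring = 34 + 2·22 = 78
Stage 2: 34(ω_s−ω_c) = −78(ω_r−ω_c),  ω_s=0, ω_r=1
Stage 2: 34(0−ω_c) = −78(1−ω_c)  ⇒  112ω_c = 78  ⇒  ω_c = 39/56
  ⇒ ω_c²/ω_r² = 39/56
Coupling ω_r² = ω_r¹ ⇒ overall = -15/37 × 39/56 = -585/2072

-585/2072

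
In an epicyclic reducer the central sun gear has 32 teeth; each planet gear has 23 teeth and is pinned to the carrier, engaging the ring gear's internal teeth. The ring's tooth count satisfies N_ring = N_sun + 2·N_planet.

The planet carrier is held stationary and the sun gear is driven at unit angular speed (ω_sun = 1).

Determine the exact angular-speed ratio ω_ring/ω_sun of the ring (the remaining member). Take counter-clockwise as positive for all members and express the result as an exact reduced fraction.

N_ring = 32 + 2·23 = 78
32(ω_s−ω_c) = −78(ω_r−ω_c),  ω_c=0, ω_s=1
ω_r = 0 − (32/78)(1−0) = -16/39
ω_r/ω_s = -16/39

-16/39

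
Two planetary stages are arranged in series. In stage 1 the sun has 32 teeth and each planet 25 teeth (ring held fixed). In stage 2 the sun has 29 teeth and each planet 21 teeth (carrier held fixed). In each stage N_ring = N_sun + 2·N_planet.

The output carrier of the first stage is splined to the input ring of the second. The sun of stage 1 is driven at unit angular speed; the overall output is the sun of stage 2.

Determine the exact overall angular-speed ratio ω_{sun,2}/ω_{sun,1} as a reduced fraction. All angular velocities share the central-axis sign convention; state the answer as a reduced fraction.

Stage 1: N_ring = 32 + 2·25 = 82
Stage 1: 32(ω_s−ω_c) = −82(ω_r−ω_c),  ω_r=0, ω_s=1
Stage 1: 32(1−ω_c) = −82(0−ω_c)  ⇒  114ω_c = 32  ⇒  ω_c = 16/57
  ⇒ ω_c¹/ω_s¹ = 16/57
Stage 2: N_ring = 29 + 2·21 = 71
Stage 2: 29(ω_s−ω_c) = −71(ω_r−ω_c),  ω_c=0, ω_r=1
Stage 2: ω_s = 0 − (71/29)(1−0) = -71/29
  ⇒ ω_s²/ω_r² = -71/29
Coupling ω_r² = ω_c¹ ⇒ overall = 16/57 × -71/29 = -1136/1653

-1136/1653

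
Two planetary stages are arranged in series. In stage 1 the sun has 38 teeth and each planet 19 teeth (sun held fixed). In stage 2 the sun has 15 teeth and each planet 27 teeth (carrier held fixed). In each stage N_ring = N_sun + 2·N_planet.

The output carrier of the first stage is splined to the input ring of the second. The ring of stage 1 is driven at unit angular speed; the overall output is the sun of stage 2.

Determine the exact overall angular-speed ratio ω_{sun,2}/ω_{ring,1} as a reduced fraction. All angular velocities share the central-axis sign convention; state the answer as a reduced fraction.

Stage 1: N_ring = 38 + 2·19 = 76
Stage 1: 38(ω_s−ω_c) = −76(ω_r−ω_c),  ω_s=0, ω_r=1
Stage 1: 38(0−ω_c) = −76(1−ω_c)  ⇒  114ω_c = 76  ⇒  ω_c = 2/3
  ⇒ ω_c¹/ω_r¹ = 2/3
Stage 2: N_ring = 15 + 2·27 = 69
Stage 2: 15(ω_s−ω_c) = −69(ω_r−ω_c),  ω_c=0, ω_r=1
Stage 2: ω_s = 0 − (69/15)(1−0) = -23/5
  ⇒ ω_s²/ω_r² = -23/5
Coupling ω_r² = ω_c¹ ⇒ overall = 2/3 × -23/5 = -46/15

-46/15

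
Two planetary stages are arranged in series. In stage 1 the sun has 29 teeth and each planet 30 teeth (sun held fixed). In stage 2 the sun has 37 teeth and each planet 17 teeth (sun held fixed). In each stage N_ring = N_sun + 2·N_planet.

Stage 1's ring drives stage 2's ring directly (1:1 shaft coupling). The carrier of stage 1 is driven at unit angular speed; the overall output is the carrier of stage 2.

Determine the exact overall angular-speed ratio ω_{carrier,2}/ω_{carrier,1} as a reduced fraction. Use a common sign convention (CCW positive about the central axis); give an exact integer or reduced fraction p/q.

4189/4806

Stage 1: N_ring = 29 + 2·30 = 89
Stage 1: 29(ω_s−ω_c) = −89(ω_r−ω_c),  ω_s=0, ω_c=1
Stage 1: ω_r = 1 − (29/89)(0−1) = 118/89
  ⇒ ω_r¹/ω_c¹ = 118/89
Stage 2: N_ring = 37 + 2·17 = 71
Stage 2: 37(ω_s−ω_c) = −71(ω_r−ω_c),  ω_s=0, ω_r=1
Stage 2: 37(0−ω_c) = −71(1−ω_c)  ⇒  108ω_c = 71  ⇒  ω_c = 71/108
  ⇒ ω_c²/ω_r² = 71/108
Coupling ω_r² = ω_r¹ ⇒ overall = 118/89 × 71/108 = 4189/4806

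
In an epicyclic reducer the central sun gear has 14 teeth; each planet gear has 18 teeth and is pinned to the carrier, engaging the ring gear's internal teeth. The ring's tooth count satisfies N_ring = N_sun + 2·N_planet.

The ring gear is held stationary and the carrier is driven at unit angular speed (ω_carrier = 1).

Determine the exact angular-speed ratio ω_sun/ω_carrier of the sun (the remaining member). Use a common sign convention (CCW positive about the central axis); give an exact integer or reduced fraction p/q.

32/7

N_ring = 14 + 2·18 = 50
14(ω_s−ω_c) = −50(ω_r−ω_c),  ω_r=0, ω_c=1
ω_s = 1 − (50/14)(0−1) = 32/7
ω_s/ω_c = 32/7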